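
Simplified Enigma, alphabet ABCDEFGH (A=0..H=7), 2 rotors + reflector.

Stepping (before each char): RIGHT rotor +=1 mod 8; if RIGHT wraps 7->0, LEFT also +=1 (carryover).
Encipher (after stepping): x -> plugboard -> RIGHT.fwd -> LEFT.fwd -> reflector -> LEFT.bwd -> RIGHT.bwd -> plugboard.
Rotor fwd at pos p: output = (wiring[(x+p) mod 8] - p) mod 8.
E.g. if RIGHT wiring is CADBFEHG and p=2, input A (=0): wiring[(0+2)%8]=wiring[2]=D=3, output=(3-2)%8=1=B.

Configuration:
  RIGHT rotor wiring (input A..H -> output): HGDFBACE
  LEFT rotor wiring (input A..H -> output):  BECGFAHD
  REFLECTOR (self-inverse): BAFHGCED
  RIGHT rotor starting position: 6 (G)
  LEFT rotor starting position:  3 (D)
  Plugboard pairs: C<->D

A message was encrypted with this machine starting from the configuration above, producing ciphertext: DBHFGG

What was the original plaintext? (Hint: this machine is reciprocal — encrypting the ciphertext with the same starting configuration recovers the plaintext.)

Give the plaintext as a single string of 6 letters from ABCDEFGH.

Char 1 ('D'): step: R->7, L=3; D->plug->C->R->H->L->H->refl->D->L'->A->R'->B->plug->B
Char 2 ('B'): step: R->0, L->4 (L advanced); B->plug->B->R->G->L->G->refl->E->L'->B->R'->E->plug->E
Char 3 ('H'): step: R->1, L=4; H->plug->H->R->G->L->G->refl->E->L'->B->R'->F->plug->F
Char 4 ('F'): step: R->2, L=4; F->plug->F->R->C->L->D->refl->H->L'->D->R'->B->plug->B
Char 5 ('G'): step: R->3, L=4; G->plug->G->R->D->L->H->refl->D->L'->C->R'->A->plug->A
Char 6 ('G'): step: R->4, L=4; G->plug->G->R->H->L->C->refl->F->L'->E->R'->B->plug->B

Answer: BEFBAB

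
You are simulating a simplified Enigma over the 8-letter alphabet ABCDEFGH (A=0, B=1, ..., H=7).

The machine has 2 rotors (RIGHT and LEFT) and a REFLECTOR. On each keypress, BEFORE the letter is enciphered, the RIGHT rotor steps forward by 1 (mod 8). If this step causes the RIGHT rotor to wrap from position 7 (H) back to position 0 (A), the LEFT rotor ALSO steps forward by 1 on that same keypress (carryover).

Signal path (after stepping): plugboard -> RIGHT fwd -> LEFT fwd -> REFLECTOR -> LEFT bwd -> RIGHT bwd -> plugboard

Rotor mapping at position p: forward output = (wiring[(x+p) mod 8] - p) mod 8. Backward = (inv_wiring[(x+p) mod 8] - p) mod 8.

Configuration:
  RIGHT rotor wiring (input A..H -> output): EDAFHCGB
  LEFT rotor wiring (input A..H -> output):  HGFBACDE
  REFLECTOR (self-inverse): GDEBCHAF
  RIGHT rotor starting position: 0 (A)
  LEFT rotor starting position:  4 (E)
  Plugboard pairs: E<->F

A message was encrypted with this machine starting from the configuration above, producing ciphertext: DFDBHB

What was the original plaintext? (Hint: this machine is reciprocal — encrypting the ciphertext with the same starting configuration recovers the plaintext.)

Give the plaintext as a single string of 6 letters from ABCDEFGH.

Answer: CAEGDG

Derivation:
Char 1 ('D'): step: R->1, L=4; D->plug->D->R->G->L->B->refl->D->L'->E->R'->C->plug->C
Char 2 ('F'): step: R->2, L=4; F->plug->E->R->E->L->D->refl->B->L'->G->R'->A->plug->A
Char 3 ('D'): step: R->3, L=4; D->plug->D->R->D->L->A->refl->G->L'->B->R'->F->plug->E
Char 4 ('B'): step: R->4, L=4; B->plug->B->R->G->L->B->refl->D->L'->E->R'->G->plug->G
Char 5 ('H'): step: R->5, L=4; H->plug->H->R->C->L->H->refl->F->L'->H->R'->D->plug->D
Char 6 ('B'): step: R->6, L=4; B->plug->B->R->D->L->A->refl->G->L'->B->R'->G->plug->G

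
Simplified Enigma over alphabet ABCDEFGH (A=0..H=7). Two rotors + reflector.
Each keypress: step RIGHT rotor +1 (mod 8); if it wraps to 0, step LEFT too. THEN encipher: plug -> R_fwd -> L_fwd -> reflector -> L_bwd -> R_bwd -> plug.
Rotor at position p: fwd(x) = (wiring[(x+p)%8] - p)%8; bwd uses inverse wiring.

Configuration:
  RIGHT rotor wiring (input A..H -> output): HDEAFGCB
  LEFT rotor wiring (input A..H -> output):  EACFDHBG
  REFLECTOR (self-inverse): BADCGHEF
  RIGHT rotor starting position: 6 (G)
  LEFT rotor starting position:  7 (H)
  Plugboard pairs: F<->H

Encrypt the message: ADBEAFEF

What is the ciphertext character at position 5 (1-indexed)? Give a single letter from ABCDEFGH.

Char 1 ('A'): step: R->7, L=7; A->plug->A->R->C->L->B->refl->A->L'->G->R'->F->plug->H
Char 2 ('D'): step: R->0, L->0 (L advanced); D->plug->D->R->A->L->E->refl->G->L'->H->R'->A->plug->A
Char 3 ('B'): step: R->1, L=0; B->plug->B->R->D->L->F->refl->H->L'->F->R'->E->plug->E
Char 4 ('E'): step: R->2, L=0; E->plug->E->R->A->L->E->refl->G->L'->H->R'->F->plug->H
Char 5 ('A'): step: R->3, L=0; A->plug->A->R->F->L->H->refl->F->L'->D->R'->C->plug->C

C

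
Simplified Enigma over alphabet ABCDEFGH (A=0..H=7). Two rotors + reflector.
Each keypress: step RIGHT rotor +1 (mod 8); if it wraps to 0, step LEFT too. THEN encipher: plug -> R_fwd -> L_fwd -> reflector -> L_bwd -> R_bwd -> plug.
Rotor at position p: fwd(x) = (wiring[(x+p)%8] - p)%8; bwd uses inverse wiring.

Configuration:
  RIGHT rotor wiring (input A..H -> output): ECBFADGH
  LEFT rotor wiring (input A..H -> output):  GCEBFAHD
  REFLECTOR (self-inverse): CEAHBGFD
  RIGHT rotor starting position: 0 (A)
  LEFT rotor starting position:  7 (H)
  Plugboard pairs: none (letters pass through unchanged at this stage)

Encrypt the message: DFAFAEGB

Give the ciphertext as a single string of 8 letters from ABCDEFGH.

Answer: CBFEGHHF

Derivation:
Char 1 ('D'): step: R->1, L=7; D->plug->D->R->H->L->A->refl->C->L'->E->R'->C->plug->C
Char 2 ('F'): step: R->2, L=7; F->plug->F->R->F->L->G->refl->F->L'->D->R'->B->plug->B
Char 3 ('A'): step: R->3, L=7; A->plug->A->R->C->L->D->refl->H->L'->B->R'->F->plug->F
Char 4 ('F'): step: R->4, L=7; F->plug->F->R->G->L->B->refl->E->L'->A->R'->E->plug->E
Char 5 ('A'): step: R->5, L=7; A->plug->A->R->G->L->B->refl->E->L'->A->R'->G->plug->G
Char 6 ('E'): step: R->6, L=7; E->plug->E->R->D->L->F->refl->G->L'->F->R'->H->plug->H
Char 7 ('G'): step: R->7, L=7; G->plug->G->R->E->L->C->refl->A->L'->H->R'->H->plug->H
Char 8 ('B'): step: R->0, L->0 (L advanced); B->plug->B->R->C->L->E->refl->B->L'->D->R'->F->plug->F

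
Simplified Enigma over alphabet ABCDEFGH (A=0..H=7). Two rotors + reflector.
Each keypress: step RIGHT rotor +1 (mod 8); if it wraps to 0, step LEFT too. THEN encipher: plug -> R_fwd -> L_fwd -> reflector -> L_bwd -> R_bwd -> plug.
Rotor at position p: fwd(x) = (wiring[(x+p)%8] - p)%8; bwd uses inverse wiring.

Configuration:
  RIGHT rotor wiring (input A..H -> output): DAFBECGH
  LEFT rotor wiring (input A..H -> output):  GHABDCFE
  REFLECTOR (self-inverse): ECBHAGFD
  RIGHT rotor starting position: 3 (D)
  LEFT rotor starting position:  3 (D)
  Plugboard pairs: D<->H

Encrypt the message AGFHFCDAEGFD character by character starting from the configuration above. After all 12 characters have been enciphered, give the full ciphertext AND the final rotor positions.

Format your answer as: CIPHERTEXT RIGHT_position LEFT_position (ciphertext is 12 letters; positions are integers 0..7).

Char 1 ('A'): step: R->4, L=3; A->plug->A->R->A->L->G->refl->F->L'->H->R'->E->plug->E
Char 2 ('G'): step: R->5, L=3; G->plug->G->R->E->L->B->refl->C->L'->D->R'->E->plug->E
Char 3 ('F'): step: R->6, L=3; F->plug->F->R->D->L->C->refl->B->L'->E->R'->H->plug->D
Char 4 ('H'): step: R->7, L=3; H->plug->D->R->G->L->E->refl->A->L'->B->R'->C->plug->C
Char 5 ('F'): step: R->0, L->4 (L advanced); F->plug->F->R->C->L->B->refl->C->L'->E->R'->E->plug->E
Char 6 ('C'): step: R->1, L=4; C->plug->C->R->A->L->H->refl->D->L'->F->R'->F->plug->F
Char 7 ('D'): step: R->2, L=4; D->plug->H->R->G->L->E->refl->A->L'->D->R'->A->plug->A
Char 8 ('A'): step: R->3, L=4; A->plug->A->R->G->L->E->refl->A->L'->D->R'->D->plug->H
Char 9 ('E'): step: R->4, L=4; E->plug->E->R->H->L->F->refl->G->L'->B->R'->G->plug->G
Char 10 ('G'): step: R->5, L=4; G->plug->G->R->E->L->C->refl->B->L'->C->R'->C->plug->C
Char 11 ('F'): step: R->6, L=4; F->plug->F->R->D->L->A->refl->E->L'->G->R'->G->plug->G
Char 12 ('D'): step: R->7, L=4; D->plug->H->R->H->L->F->refl->G->L'->B->R'->C->plug->C
Final: ciphertext=EEDCEFAHGCGC, RIGHT=7, LEFT=4

Answer: EEDCEFAHGCGC 7 4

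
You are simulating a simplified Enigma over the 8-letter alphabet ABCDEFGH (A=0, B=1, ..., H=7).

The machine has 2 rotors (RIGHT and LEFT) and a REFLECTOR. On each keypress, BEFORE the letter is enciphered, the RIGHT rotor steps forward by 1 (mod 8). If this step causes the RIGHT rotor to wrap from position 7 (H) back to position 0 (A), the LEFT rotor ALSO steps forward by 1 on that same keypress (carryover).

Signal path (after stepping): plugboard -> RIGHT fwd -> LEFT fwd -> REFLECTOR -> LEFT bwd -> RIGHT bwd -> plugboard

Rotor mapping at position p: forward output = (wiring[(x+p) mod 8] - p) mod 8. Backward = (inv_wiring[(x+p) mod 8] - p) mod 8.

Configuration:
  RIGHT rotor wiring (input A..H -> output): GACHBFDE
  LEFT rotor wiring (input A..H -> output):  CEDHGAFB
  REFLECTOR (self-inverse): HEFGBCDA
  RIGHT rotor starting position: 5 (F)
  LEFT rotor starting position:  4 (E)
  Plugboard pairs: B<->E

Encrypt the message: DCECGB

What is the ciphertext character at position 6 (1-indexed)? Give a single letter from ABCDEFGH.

Char 1 ('D'): step: R->6, L=4; D->plug->D->R->C->L->B->refl->E->L'->B->R'->F->plug->F
Char 2 ('C'): step: R->7, L=4; C->plug->C->R->B->L->E->refl->B->L'->C->R'->F->plug->F
Char 3 ('E'): step: R->0, L->5 (L advanced); E->plug->B->R->A->L->D->refl->G->L'->F->R'->F->plug->F
Char 4 ('C'): step: R->1, L=5; C->plug->C->R->G->L->C->refl->F->L'->D->R'->G->plug->G
Char 5 ('G'): step: R->2, L=5; G->plug->G->R->E->L->H->refl->A->L'->B->R'->E->plug->B
Char 6 ('B'): step: R->3, L=5; B->plug->E->R->B->L->A->refl->H->L'->E->R'->A->plug->A

A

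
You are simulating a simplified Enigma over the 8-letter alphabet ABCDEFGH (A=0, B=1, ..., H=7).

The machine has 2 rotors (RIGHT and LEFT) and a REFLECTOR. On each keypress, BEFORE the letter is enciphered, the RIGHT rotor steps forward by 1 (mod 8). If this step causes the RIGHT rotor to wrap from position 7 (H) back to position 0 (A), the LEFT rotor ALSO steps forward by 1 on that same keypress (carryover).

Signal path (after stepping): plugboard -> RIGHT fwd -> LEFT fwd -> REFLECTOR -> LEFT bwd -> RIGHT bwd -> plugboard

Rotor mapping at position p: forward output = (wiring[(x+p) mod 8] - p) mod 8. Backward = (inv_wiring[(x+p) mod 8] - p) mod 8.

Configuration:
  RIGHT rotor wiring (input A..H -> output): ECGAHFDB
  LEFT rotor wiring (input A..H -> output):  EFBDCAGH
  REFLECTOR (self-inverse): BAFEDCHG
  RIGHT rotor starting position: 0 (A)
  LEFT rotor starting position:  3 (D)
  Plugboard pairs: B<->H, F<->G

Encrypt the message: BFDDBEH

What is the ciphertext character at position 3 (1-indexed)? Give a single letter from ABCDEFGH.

Char 1 ('B'): step: R->1, L=3; B->plug->H->R->D->L->D->refl->E->L'->E->R'->E->plug->E
Char 2 ('F'): step: R->2, L=3; F->plug->G->R->C->L->F->refl->C->L'->G->R'->B->plug->H
Char 3 ('D'): step: R->3, L=3; D->plug->D->R->A->L->A->refl->B->L'->F->R'->A->plug->A

A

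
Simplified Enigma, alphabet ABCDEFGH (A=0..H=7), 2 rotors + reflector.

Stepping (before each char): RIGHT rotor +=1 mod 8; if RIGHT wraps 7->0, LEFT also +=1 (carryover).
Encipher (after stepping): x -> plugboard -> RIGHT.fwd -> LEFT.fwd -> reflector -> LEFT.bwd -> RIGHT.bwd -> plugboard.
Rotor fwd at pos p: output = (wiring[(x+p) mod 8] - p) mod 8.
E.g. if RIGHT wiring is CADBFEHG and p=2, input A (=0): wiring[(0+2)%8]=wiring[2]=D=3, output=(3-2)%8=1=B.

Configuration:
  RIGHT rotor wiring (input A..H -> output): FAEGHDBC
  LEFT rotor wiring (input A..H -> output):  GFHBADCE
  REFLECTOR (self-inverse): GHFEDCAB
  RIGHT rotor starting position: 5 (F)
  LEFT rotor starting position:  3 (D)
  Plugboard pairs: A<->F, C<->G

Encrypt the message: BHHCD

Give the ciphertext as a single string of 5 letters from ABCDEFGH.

Char 1 ('B'): step: R->6, L=3; B->plug->B->R->E->L->B->refl->H->L'->D->R'->A->plug->F
Char 2 ('H'): step: R->7, L=3; H->plug->H->R->C->L->A->refl->G->L'->A->R'->F->plug->A
Char 3 ('H'): step: R->0, L->4 (L advanced); H->plug->H->R->C->L->G->refl->A->L'->D->R'->F->plug->A
Char 4 ('C'): step: R->1, L=4; C->plug->G->R->B->L->H->refl->B->L'->F->R'->C->plug->G
Char 5 ('D'): step: R->2, L=4; D->plug->D->R->B->L->H->refl->B->L'->F->R'->C->plug->G

Answer: FAAGG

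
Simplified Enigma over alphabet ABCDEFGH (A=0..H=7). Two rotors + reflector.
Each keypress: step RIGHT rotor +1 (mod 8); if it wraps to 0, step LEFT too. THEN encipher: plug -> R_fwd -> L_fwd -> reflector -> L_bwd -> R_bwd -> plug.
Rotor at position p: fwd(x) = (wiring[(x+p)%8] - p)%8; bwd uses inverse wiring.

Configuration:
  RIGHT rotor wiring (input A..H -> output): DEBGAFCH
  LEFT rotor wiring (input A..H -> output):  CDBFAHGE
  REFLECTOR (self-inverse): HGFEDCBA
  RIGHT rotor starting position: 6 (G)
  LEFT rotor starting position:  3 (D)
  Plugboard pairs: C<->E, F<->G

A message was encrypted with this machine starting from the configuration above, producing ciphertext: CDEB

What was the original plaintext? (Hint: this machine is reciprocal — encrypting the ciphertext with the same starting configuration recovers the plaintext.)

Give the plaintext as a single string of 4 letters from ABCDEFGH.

Answer: BFAA

Derivation:
Char 1 ('C'): step: R->7, L=3; C->plug->E->R->H->L->G->refl->B->L'->E->R'->B->plug->B
Char 2 ('D'): step: R->0, L->4 (L advanced); D->plug->D->R->G->L->F->refl->C->L'->C->R'->G->plug->F
Char 3 ('E'): step: R->1, L=4; E->plug->C->R->F->L->H->refl->A->L'->D->R'->A->plug->A
Char 4 ('B'): step: R->2, L=4; B->plug->B->R->E->L->G->refl->B->L'->H->R'->A->plug->A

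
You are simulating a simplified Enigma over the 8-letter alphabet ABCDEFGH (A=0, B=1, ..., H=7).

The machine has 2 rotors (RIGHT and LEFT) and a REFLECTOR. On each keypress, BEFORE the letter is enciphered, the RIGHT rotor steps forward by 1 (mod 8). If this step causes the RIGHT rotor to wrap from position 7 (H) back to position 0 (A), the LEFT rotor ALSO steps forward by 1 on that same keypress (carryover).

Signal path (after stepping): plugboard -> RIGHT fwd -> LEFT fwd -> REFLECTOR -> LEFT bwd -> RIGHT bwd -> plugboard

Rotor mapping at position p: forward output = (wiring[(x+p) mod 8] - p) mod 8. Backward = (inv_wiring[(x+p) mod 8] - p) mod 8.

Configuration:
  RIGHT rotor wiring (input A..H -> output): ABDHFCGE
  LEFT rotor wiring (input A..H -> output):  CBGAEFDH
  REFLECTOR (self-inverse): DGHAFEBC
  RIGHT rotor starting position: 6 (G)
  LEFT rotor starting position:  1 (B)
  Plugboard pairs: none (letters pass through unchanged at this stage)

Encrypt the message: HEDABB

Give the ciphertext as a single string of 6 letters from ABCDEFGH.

Answer: FAEECH

Derivation:
Char 1 ('H'): step: R->7, L=1; H->plug->H->R->H->L->B->refl->G->L'->G->R'->F->plug->F
Char 2 ('E'): step: R->0, L->2 (L advanced); E->plug->E->R->F->L->F->refl->E->L'->A->R'->A->plug->A
Char 3 ('D'): step: R->1, L=2; D->plug->D->R->E->L->B->refl->G->L'->B->R'->E->plug->E
Char 4 ('A'): step: R->2, L=2; A->plug->A->R->B->L->G->refl->B->L'->E->R'->E->plug->E
Char 5 ('B'): step: R->3, L=2; B->plug->B->R->C->L->C->refl->H->L'->H->R'->C->plug->C
Char 6 ('B'): step: R->4, L=2; B->plug->B->R->G->L->A->refl->D->L'->D->R'->H->plug->H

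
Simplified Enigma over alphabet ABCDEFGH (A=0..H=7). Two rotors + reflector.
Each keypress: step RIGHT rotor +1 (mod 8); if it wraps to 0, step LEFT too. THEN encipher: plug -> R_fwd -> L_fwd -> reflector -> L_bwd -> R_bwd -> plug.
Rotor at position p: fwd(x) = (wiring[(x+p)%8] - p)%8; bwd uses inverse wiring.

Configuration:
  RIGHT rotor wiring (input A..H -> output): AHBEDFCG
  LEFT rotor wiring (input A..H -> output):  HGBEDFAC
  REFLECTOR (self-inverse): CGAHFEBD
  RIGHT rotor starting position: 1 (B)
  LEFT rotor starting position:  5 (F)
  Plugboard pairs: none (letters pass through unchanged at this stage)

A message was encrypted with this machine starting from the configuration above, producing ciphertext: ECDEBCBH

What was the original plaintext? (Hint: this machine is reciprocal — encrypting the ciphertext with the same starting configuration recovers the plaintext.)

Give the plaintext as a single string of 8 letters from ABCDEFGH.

Answer: DFGBEHDE

Derivation:
Char 1 ('E'): step: R->2, L=5; E->plug->E->R->A->L->A->refl->C->L'->D->R'->D->plug->D
Char 2 ('C'): step: R->3, L=5; C->plug->C->R->C->L->F->refl->E->L'->F->R'->F->plug->F
Char 3 ('D'): step: R->4, L=5; D->plug->D->R->C->L->F->refl->E->L'->F->R'->G->plug->G
Char 4 ('E'): step: R->5, L=5; E->plug->E->R->C->L->F->refl->E->L'->F->R'->B->plug->B
Char 5 ('B'): step: R->6, L=5; B->plug->B->R->A->L->A->refl->C->L'->D->R'->E->plug->E
Char 6 ('C'): step: R->7, L=5; C->plug->C->R->A->L->A->refl->C->L'->D->R'->H->plug->H
Char 7 ('B'): step: R->0, L->6 (L advanced); B->plug->B->R->H->L->H->refl->D->L'->E->R'->D->plug->D
Char 8 ('H'): step: R->1, L=6; H->plug->H->R->H->L->H->refl->D->L'->E->R'->E->plug->E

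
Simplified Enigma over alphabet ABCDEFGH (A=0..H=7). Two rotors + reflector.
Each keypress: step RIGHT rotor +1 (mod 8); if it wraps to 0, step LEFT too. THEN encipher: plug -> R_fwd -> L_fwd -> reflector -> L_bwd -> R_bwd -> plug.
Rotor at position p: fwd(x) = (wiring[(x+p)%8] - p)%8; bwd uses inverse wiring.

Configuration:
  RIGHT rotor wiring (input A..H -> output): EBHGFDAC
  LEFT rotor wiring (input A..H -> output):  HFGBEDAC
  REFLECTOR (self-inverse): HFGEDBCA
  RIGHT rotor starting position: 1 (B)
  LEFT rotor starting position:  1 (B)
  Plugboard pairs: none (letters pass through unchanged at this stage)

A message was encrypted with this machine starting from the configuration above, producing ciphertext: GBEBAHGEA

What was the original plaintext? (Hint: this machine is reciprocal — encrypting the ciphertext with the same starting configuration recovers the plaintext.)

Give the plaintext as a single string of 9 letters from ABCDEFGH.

Answer: ADGHHFCDD

Derivation:
Char 1 ('G'): step: R->2, L=1; G->plug->G->R->C->L->A->refl->H->L'->F->R'->A->plug->A
Char 2 ('B'): step: R->3, L=1; B->plug->B->R->C->L->A->refl->H->L'->F->R'->D->plug->D
Char 3 ('E'): step: R->4, L=1; E->plug->E->R->A->L->E->refl->D->L'->D->R'->G->plug->G
Char 4 ('B'): step: R->5, L=1; B->plug->B->R->D->L->D->refl->E->L'->A->R'->H->plug->H
Char 5 ('A'): step: R->6, L=1; A->plug->A->R->C->L->A->refl->H->L'->F->R'->H->plug->H
Char 6 ('H'): step: R->7, L=1; H->plug->H->R->B->L->F->refl->B->L'->G->R'->F->plug->F
Char 7 ('G'): step: R->0, L->2 (L advanced); G->plug->G->R->A->L->E->refl->D->L'->H->R'->C->plug->C
Char 8 ('E'): step: R->1, L=2; E->plug->E->R->C->L->C->refl->G->L'->E->R'->D->plug->D
Char 9 ('A'): step: R->2, L=2; A->plug->A->R->F->L->A->refl->H->L'->B->R'->D->plug->D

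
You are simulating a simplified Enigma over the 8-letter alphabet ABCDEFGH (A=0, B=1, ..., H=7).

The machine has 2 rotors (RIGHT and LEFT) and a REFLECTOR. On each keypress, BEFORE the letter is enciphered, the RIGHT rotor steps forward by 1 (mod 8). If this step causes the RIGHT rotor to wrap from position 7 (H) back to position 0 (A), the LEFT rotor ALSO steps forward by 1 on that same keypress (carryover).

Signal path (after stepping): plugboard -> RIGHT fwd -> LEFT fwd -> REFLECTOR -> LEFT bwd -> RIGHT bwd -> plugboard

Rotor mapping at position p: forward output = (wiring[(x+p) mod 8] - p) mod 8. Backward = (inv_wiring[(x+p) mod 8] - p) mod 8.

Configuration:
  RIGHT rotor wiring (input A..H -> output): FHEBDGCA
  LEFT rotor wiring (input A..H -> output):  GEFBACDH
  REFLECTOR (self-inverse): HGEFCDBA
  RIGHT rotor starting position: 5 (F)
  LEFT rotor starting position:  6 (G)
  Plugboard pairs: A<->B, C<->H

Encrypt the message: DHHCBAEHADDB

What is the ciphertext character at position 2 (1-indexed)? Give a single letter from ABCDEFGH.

Char 1 ('D'): step: R->6, L=6; D->plug->D->R->B->L->B->refl->G->L'->D->R'->F->plug->F
Char 2 ('H'): step: R->7, L=6; H->plug->C->R->A->L->F->refl->D->L'->F->R'->D->plug->D

D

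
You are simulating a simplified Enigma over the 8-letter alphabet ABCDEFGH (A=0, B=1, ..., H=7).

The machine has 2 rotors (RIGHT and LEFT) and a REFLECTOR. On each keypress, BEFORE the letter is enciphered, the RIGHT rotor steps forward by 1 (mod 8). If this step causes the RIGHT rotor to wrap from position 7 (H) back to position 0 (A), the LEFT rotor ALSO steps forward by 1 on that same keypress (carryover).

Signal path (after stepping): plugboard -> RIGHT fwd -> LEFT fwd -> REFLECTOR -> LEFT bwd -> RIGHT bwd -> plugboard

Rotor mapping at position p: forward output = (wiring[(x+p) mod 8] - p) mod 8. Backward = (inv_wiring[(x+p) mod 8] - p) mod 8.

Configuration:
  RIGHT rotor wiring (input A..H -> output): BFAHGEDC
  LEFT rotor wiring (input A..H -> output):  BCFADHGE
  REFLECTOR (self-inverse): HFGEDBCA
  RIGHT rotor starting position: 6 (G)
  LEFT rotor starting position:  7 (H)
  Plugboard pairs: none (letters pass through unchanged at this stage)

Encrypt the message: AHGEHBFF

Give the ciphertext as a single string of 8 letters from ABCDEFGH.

Answer: DCCABACH

Derivation:
Char 1 ('A'): step: R->7, L=7; A->plug->A->R->D->L->G->refl->C->L'->B->R'->D->plug->D
Char 2 ('H'): step: R->0, L->0 (L advanced); H->plug->H->R->C->L->F->refl->B->L'->A->R'->C->plug->C
Char 3 ('G'): step: R->1, L=0; G->plug->G->R->B->L->C->refl->G->L'->G->R'->C->plug->C
Char 4 ('E'): step: R->2, L=0; E->plug->E->R->B->L->C->refl->G->L'->G->R'->A->plug->A
Char 5 ('H'): step: R->3, L=0; H->plug->H->R->F->L->H->refl->A->L'->D->R'->B->plug->B
Char 6 ('B'): step: R->4, L=0; B->plug->B->R->A->L->B->refl->F->L'->C->R'->A->plug->A
Char 7 ('F'): step: R->5, L=0; F->plug->F->R->D->L->A->refl->H->L'->F->R'->C->plug->C
Char 8 ('F'): step: R->6, L=0; F->plug->F->R->B->L->C->refl->G->L'->G->R'->H->plug->H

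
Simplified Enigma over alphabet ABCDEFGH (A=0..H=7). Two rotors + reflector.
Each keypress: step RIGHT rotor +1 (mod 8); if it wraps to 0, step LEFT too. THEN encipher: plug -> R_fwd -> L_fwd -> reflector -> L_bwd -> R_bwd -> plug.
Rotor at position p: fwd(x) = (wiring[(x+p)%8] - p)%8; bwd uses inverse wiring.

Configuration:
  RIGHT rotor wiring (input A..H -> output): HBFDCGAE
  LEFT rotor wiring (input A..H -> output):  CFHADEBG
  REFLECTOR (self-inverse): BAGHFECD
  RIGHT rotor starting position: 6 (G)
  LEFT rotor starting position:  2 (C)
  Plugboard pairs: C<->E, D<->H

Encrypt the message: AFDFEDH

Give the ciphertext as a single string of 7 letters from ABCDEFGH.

Answer: BHGBGHA

Derivation:
Char 1 ('A'): step: R->7, L=2; A->plug->A->R->F->L->E->refl->F->L'->A->R'->B->plug->B
Char 2 ('F'): step: R->0, L->3 (L advanced); F->plug->F->R->G->L->C->refl->G->L'->D->R'->D->plug->H
Char 3 ('D'): step: R->1, L=3; D->plug->H->R->G->L->C->refl->G->L'->D->R'->G->plug->G
Char 4 ('F'): step: R->2, L=3; F->plug->F->R->C->L->B->refl->A->L'->B->R'->B->plug->B
Char 5 ('E'): step: R->3, L=3; E->plug->C->R->D->L->G->refl->C->L'->G->R'->G->plug->G
Char 6 ('D'): step: R->4, L=3; D->plug->H->R->H->L->E->refl->F->L'->A->R'->D->plug->H
Char 7 ('H'): step: R->5, L=3; H->plug->D->R->C->L->B->refl->A->L'->B->R'->A->plug->A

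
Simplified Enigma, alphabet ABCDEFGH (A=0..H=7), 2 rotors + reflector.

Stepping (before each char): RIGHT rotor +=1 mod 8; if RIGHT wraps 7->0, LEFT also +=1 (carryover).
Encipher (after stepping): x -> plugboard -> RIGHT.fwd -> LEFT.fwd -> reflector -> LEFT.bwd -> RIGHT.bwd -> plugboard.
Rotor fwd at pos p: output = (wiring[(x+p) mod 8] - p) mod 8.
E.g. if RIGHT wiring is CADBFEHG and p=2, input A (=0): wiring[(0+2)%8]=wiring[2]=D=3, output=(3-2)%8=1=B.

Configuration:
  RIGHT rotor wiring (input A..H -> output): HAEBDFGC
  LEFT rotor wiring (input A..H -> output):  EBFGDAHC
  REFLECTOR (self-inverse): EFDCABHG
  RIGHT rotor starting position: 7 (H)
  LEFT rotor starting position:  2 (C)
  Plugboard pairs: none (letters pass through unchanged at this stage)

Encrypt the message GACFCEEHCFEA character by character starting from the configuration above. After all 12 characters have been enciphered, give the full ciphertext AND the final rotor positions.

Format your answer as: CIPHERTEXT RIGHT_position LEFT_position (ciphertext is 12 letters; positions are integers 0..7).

Answer: CCDAHBBBDHCG 3 4

Derivation:
Char 1 ('G'): step: R->0, L->3 (L advanced); G->plug->G->R->G->L->G->refl->H->L'->E->R'->C->plug->C
Char 2 ('A'): step: R->1, L=3; A->plug->A->R->H->L->C->refl->D->L'->A->R'->C->plug->C
Char 3 ('C'): step: R->2, L=3; C->plug->C->R->B->L->A->refl->E->L'->D->R'->D->plug->D
Char 4 ('F'): step: R->3, L=3; F->plug->F->R->E->L->H->refl->G->L'->G->R'->A->plug->A
Char 5 ('C'): step: R->4, L=3; C->plug->C->R->C->L->F->refl->B->L'->F->R'->H->plug->H
Char 6 ('E'): step: R->5, L=3; E->plug->E->R->D->L->E->refl->A->L'->B->R'->B->plug->B
Char 7 ('E'): step: R->6, L=3; E->plug->E->R->G->L->G->refl->H->L'->E->R'->B->plug->B
Char 8 ('H'): step: R->7, L=3; H->plug->H->R->H->L->C->refl->D->L'->A->R'->B->plug->B
Char 9 ('C'): step: R->0, L->4 (L advanced); C->plug->C->R->E->L->A->refl->E->L'->B->R'->D->plug->D
Char 10 ('F'): step: R->1, L=4; F->plug->F->R->F->L->F->refl->B->L'->G->R'->H->plug->H
Char 11 ('E'): step: R->2, L=4; E->plug->E->R->E->L->A->refl->E->L'->B->R'->C->plug->C
Char 12 ('A'): step: R->3, L=4; A->plug->A->R->G->L->B->refl->F->L'->F->R'->G->plug->G
Final: ciphertext=CCDAHBBBDHCG, RIGHT=3, LEFT=4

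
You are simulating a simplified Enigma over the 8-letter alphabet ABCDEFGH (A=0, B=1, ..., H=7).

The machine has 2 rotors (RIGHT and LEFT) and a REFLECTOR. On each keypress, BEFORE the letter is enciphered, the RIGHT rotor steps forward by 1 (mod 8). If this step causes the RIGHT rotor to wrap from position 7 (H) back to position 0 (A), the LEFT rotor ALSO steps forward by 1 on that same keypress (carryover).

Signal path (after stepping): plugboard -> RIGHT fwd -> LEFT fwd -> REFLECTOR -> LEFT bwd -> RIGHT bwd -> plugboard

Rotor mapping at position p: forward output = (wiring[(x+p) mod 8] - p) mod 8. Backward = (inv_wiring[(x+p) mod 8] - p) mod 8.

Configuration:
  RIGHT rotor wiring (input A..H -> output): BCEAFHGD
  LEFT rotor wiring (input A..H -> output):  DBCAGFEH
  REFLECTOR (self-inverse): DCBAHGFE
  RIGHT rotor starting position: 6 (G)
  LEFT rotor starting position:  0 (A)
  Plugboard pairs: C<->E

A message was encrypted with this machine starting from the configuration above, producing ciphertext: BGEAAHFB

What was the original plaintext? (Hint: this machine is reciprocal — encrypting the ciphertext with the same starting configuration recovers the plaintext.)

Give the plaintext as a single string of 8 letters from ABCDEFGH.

Answer: CHACCEBA

Derivation:
Char 1 ('B'): step: R->7, L=0; B->plug->B->R->C->L->C->refl->B->L'->B->R'->E->plug->C
Char 2 ('G'): step: R->0, L->1 (L advanced); G->plug->G->R->G->L->G->refl->F->L'->D->R'->H->plug->H
Char 3 ('E'): step: R->1, L=1; E->plug->C->R->H->L->C->refl->B->L'->B->R'->A->plug->A
Char 4 ('A'): step: R->2, L=1; A->plug->A->R->C->L->H->refl->E->L'->E->R'->E->plug->C
Char 5 ('A'): step: R->3, L=1; A->plug->A->R->F->L->D->refl->A->L'->A->R'->E->plug->C
Char 6 ('H'): step: R->4, L=1; H->plug->H->R->E->L->E->refl->H->L'->C->R'->C->plug->E
Char 7 ('F'): step: R->5, L=1; F->plug->F->R->H->L->C->refl->B->L'->B->R'->B->plug->B
Char 8 ('B'): step: R->6, L=1; B->plug->B->R->F->L->D->refl->A->L'->A->R'->A->plug->A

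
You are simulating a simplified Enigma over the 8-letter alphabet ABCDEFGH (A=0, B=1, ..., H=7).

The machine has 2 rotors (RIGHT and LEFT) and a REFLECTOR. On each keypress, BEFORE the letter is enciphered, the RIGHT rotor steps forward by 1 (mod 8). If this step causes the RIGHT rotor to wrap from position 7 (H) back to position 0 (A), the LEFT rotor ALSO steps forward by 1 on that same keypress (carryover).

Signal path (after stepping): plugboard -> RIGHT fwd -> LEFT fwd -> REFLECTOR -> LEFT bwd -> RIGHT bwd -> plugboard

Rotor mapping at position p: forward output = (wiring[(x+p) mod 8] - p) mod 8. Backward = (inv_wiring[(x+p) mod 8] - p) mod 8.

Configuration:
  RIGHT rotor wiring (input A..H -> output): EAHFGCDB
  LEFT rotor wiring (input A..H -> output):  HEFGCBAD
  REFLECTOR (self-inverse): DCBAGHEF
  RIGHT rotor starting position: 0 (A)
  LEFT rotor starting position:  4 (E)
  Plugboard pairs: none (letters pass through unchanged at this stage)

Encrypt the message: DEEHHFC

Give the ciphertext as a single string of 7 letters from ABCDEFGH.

Char 1 ('D'): step: R->1, L=4; D->plug->D->R->F->L->A->refl->D->L'->E->R'->C->plug->C
Char 2 ('E'): step: R->2, L=4; E->plug->E->R->B->L->F->refl->H->L'->D->R'->B->plug->B
Char 3 ('E'): step: R->3, L=4; E->plug->E->R->G->L->B->refl->C->L'->H->R'->C->plug->C
Char 4 ('H'): step: R->4, L=4; H->plug->H->R->B->L->F->refl->H->L'->D->R'->G->plug->G
Char 5 ('H'): step: R->5, L=4; H->plug->H->R->B->L->F->refl->H->L'->D->R'->E->plug->E
Char 6 ('F'): step: R->6, L=4; F->plug->F->R->H->L->C->refl->B->L'->G->R'->C->plug->C
Char 7 ('C'): step: R->7, L=4; C->plug->C->R->B->L->F->refl->H->L'->D->R'->G->plug->G

Answer: CBCGECG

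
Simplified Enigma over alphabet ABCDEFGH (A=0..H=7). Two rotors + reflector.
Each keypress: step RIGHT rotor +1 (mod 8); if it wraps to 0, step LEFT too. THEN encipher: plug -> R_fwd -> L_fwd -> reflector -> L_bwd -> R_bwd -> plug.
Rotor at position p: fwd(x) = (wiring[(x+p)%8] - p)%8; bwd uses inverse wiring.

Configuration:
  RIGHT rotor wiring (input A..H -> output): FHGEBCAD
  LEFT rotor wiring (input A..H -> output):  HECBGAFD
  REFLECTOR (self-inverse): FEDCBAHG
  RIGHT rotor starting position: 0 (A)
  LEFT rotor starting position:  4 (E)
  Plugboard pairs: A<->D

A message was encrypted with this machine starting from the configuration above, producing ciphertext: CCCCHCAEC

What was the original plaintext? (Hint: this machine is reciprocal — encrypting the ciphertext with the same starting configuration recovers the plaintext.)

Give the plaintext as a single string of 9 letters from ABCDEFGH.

Char 1 ('C'): step: R->1, L=4; C->plug->C->R->D->L->H->refl->G->L'->G->R'->A->plug->D
Char 2 ('C'): step: R->2, L=4; C->plug->C->R->H->L->F->refl->A->L'->F->R'->H->plug->H
Char 3 ('C'): step: R->3, L=4; C->plug->C->R->H->L->F->refl->A->L'->F->R'->D->plug->A
Char 4 ('C'): step: R->4, L=4; C->plug->C->R->E->L->D->refl->C->L'->A->R'->H->plug->H
Char 5 ('H'): step: R->5, L=4; H->plug->H->R->E->L->D->refl->C->L'->A->R'->D->plug->A
Char 6 ('C'): step: R->6, L=4; C->plug->C->R->H->L->F->refl->A->L'->F->R'->B->plug->B
Char 7 ('A'): step: R->7, L=4; A->plug->D->R->H->L->F->refl->A->L'->F->R'->E->plug->E
Char 8 ('E'): step: R->0, L->5 (L advanced); E->plug->E->R->B->L->A->refl->F->L'->F->R'->A->plug->D
Char 9 ('C'): step: R->1, L=5; C->plug->C->R->D->L->C->refl->D->L'->A->R'->D->plug->A

Answer: DHAHABEDA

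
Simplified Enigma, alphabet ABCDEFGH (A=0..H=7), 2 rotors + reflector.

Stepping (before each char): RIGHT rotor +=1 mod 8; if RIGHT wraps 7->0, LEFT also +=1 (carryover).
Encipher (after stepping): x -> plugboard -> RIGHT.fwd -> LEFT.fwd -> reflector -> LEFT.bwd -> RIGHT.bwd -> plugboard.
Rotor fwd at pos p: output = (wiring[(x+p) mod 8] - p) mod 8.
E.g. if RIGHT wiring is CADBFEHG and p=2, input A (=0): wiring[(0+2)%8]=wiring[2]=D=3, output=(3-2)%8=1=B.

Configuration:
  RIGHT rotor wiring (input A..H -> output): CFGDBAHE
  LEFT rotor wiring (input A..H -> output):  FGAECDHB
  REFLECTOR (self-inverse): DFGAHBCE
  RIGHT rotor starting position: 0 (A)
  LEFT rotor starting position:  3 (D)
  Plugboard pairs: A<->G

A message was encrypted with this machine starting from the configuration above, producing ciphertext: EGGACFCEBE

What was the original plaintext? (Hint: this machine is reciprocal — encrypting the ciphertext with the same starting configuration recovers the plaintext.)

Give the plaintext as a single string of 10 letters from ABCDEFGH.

Answer: DEFEECFCDA

Derivation:
Char 1 ('E'): step: R->1, L=3; E->plug->E->R->H->L->F->refl->B->L'->A->R'->D->plug->D
Char 2 ('G'): step: R->2, L=3; G->plug->A->R->E->L->G->refl->C->L'->F->R'->E->plug->E
Char 3 ('G'): step: R->3, L=3; G->plug->A->R->A->L->B->refl->F->L'->H->R'->F->plug->F
Char 4 ('A'): step: R->4, L=3; A->plug->G->R->C->L->A->refl->D->L'->G->R'->E->plug->E
Char 5 ('C'): step: R->5, L=3; C->plug->C->R->H->L->F->refl->B->L'->A->R'->E->plug->E
Char 6 ('F'): step: R->6, L=3; F->plug->F->R->F->L->C->refl->G->L'->E->R'->C->plug->C
Char 7 ('C'): step: R->7, L=3; C->plug->C->R->G->L->D->refl->A->L'->C->R'->F->plug->F
Char 8 ('E'): step: R->0, L->4 (L advanced); E->plug->E->R->B->L->H->refl->E->L'->G->R'->C->plug->C
Char 9 ('B'): step: R->1, L=4; B->plug->B->R->F->L->C->refl->G->L'->A->R'->D->plug->D
Char 10 ('E'): step: R->2, L=4; E->plug->E->R->F->L->C->refl->G->L'->A->R'->G->plug->A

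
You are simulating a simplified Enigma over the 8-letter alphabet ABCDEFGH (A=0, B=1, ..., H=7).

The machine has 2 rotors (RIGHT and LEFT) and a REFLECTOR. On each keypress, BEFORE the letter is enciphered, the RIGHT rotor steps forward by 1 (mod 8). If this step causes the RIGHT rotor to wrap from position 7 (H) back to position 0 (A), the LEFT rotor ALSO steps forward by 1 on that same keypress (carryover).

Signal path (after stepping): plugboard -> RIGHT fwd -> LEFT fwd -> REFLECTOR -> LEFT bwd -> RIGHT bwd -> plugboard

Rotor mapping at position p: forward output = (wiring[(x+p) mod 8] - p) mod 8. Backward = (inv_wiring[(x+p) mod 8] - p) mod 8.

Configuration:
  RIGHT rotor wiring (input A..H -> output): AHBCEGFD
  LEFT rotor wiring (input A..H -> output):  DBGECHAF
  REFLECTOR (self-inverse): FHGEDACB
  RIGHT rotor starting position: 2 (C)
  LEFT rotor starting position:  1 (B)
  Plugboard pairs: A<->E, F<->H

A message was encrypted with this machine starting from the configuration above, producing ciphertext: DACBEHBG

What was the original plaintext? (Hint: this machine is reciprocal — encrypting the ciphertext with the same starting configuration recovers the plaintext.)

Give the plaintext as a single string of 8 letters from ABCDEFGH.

Answer: FDAAGBAE

Derivation:
Char 1 ('D'): step: R->3, L=1; D->plug->D->R->C->L->D->refl->E->L'->G->R'->H->plug->F
Char 2 ('A'): step: R->4, L=1; A->plug->E->R->E->L->G->refl->C->L'->H->R'->D->plug->D
Char 3 ('C'): step: R->5, L=1; C->plug->C->R->G->L->E->refl->D->L'->C->R'->E->plug->A
Char 4 ('B'): step: R->6, L=1; B->plug->B->R->F->L->H->refl->B->L'->D->R'->E->plug->A
Char 5 ('E'): step: R->7, L=1; E->plug->A->R->E->L->G->refl->C->L'->H->R'->G->plug->G
Char 6 ('H'): step: R->0, L->2 (L advanced); H->plug->F->R->G->L->B->refl->H->L'->H->R'->B->plug->B
Char 7 ('B'): step: R->1, L=2; B->plug->B->R->A->L->E->refl->D->L'->F->R'->E->plug->A
Char 8 ('G'): step: R->2, L=2; G->plug->G->R->G->L->B->refl->H->L'->H->R'->A->plug->E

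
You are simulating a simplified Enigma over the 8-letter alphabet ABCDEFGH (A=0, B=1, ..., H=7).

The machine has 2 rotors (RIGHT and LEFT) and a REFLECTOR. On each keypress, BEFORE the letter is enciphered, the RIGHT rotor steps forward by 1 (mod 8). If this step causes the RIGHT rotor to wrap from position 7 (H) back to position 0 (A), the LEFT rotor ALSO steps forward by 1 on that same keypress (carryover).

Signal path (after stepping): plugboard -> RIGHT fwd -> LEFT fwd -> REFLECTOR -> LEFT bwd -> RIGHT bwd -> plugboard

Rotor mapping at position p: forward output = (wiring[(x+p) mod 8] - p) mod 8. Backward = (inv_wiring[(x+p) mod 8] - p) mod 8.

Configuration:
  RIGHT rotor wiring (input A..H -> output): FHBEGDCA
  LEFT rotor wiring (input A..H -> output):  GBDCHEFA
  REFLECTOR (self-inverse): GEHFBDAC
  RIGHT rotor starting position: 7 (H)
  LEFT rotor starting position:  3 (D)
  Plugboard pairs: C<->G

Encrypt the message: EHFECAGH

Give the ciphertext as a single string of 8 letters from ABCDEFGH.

Char 1 ('E'): step: R->0, L->4 (L advanced); E->plug->E->R->G->L->H->refl->C->L'->E->R'->D->plug->D
Char 2 ('H'): step: R->1, L=4; H->plug->H->R->E->L->C->refl->H->L'->G->R'->A->plug->A
Char 3 ('F'): step: R->2, L=4; F->plug->F->R->G->L->H->refl->C->L'->E->R'->C->plug->G
Char 4 ('E'): step: R->3, L=4; E->plug->E->R->F->L->F->refl->D->L'->A->R'->C->plug->G
Char 5 ('C'): step: R->4, L=4; C->plug->G->R->F->L->F->refl->D->L'->A->R'->H->plug->H
Char 6 ('A'): step: R->5, L=4; A->plug->A->R->G->L->H->refl->C->L'->E->R'->F->plug->F
Char 7 ('G'): step: R->6, L=4; G->plug->C->R->H->L->G->refl->A->L'->B->R'->D->plug->D
Char 8 ('H'): step: R->7, L=4; H->plug->H->R->D->L->E->refl->B->L'->C->R'->D->plug->D

Answer: DAGGHFDD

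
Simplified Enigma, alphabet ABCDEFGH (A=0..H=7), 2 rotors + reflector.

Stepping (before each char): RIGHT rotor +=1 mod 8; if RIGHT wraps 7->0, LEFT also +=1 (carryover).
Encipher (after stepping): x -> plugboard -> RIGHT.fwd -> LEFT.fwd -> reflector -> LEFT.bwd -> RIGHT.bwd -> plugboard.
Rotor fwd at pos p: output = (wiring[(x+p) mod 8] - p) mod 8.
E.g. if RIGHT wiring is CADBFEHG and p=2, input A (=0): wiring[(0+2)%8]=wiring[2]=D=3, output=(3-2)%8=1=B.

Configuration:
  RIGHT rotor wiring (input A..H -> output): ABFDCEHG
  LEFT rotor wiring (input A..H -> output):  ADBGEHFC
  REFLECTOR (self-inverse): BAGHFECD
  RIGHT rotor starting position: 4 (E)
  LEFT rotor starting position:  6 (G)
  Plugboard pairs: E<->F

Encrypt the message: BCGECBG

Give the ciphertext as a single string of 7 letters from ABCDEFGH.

Answer: GHAAGGC

Derivation:
Char 1 ('B'): step: R->5, L=6; B->plug->B->R->C->L->C->refl->G->L'->G->R'->G->plug->G
Char 2 ('C'): step: R->6, L=6; C->plug->C->R->C->L->C->refl->G->L'->G->R'->H->plug->H
Char 3 ('G'): step: R->7, L=6; G->plug->G->R->F->L->A->refl->B->L'->H->R'->A->plug->A
Char 4 ('E'): step: R->0, L->7 (L advanced); E->plug->F->R->E->L->H->refl->D->L'->A->R'->A->plug->A
Char 5 ('C'): step: R->1, L=7; C->plug->C->R->C->L->E->refl->F->L'->F->R'->G->plug->G
Char 6 ('B'): step: R->2, L=7; B->plug->B->R->B->L->B->refl->A->L'->G->R'->G->plug->G
Char 7 ('G'): step: R->3, L=7; G->plug->G->R->G->L->A->refl->B->L'->B->R'->C->plug->C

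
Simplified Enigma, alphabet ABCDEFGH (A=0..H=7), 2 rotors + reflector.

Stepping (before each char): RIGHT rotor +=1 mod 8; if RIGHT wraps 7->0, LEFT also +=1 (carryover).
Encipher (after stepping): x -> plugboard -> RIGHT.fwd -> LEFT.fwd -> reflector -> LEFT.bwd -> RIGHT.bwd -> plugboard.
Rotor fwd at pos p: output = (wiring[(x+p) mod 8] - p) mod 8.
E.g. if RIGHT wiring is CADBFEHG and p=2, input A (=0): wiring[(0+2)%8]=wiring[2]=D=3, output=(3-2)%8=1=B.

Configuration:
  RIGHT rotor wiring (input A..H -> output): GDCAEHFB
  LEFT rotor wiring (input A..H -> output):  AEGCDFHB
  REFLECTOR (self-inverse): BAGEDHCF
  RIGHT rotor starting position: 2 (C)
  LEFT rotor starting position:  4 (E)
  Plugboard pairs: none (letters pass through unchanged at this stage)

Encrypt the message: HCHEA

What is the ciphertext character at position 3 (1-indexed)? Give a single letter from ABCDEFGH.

Char 1 ('H'): step: R->3, L=4; H->plug->H->R->H->L->G->refl->C->L'->G->R'->E->plug->E
Char 2 ('C'): step: R->4, L=4; C->plug->C->R->B->L->B->refl->A->L'->F->R'->D->plug->D
Char 3 ('H'): step: R->5, L=4; H->plug->H->R->H->L->G->refl->C->L'->G->R'->E->plug->E

E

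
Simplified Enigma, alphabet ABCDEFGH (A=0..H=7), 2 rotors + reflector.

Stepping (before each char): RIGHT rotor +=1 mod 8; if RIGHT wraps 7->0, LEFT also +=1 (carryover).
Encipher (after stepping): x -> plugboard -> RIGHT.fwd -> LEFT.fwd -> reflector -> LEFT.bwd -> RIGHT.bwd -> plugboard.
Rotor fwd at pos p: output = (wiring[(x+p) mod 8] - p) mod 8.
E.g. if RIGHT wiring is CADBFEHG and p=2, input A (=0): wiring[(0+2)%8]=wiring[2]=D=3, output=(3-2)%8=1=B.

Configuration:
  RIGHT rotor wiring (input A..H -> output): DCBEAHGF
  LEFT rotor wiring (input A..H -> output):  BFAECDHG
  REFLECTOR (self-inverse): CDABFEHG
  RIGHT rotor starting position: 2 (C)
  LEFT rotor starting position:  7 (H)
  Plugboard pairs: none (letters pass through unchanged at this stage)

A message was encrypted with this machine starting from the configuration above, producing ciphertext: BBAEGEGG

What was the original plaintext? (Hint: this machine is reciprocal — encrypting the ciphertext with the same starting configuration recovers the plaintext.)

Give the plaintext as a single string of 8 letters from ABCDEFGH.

Char 1 ('B'): step: R->3, L=7; B->plug->B->R->F->L->D->refl->B->L'->D->R'->D->plug->D
Char 2 ('B'): step: R->4, L=7; B->plug->B->R->D->L->B->refl->D->L'->F->R'->G->plug->G
Char 3 ('A'): step: R->5, L=7; A->plug->A->R->C->L->G->refl->H->L'->A->R'->C->plug->C
Char 4 ('E'): step: R->6, L=7; E->plug->E->R->D->L->B->refl->D->L'->F->R'->C->plug->C
Char 5 ('G'): step: R->7, L=7; G->plug->G->R->A->L->H->refl->G->L'->C->R'->D->plug->D
Char 6 ('E'): step: R->0, L->0 (L advanced); E->plug->E->R->A->L->B->refl->D->L'->F->R'->H->plug->H
Char 7 ('G'): step: R->1, L=0; G->plug->G->R->E->L->C->refl->A->L'->C->R'->H->plug->H
Char 8 ('G'): step: R->2, L=0; G->plug->G->R->B->L->F->refl->E->L'->D->R'->F->plug->F

Answer: DGCCDHHF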